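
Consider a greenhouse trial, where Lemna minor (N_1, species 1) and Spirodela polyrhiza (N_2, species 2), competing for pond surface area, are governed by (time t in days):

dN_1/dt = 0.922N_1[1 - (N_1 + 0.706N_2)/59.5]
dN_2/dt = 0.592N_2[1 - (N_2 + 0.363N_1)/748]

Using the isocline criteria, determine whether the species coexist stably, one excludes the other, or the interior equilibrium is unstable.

species 2 excludes species 1

Compare the nullcline intercepts: K1/α12 = 59.5/0.706 = 84.3 < K2 = 748; K2/α21 = 748/0.363 = 2060 > K1 = 59.5.
Since the inequalities point opposite ways, species 2 can invade but species 1 cannot.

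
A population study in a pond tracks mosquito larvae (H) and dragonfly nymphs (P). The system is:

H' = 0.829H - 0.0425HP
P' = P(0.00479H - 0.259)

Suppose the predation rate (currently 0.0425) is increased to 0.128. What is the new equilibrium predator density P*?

At the interior fixed point, setting dH/dt = 0 with H > 0 fixes P* = (prey growth rate)/(HP coefficient) — independent of the other coefficients.
With the change, P* = 0.829/0.128 = 6.48; it falls from 19.5.

P* ≈ 6.48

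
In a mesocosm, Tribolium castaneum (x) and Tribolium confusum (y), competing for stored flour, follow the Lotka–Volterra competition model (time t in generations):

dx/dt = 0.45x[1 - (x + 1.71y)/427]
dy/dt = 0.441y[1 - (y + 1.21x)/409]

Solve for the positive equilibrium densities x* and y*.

Setting both brackets to zero gives the nullclines x + 1.71y = 427 and 1.21x + y = 409.
Substituting y = 409 - 1.21x into the first: x(1 - 1.71·1.21) = 427 - 1.71·409.
So x* = -272/-1.07 = 255, and then y* = 409 - 1.21·255 = 101.

x* ≈ 255, y* ≈ 101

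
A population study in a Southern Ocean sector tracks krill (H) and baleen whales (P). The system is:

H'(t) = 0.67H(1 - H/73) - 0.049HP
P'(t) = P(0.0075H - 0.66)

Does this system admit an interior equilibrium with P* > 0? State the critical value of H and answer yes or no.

The predator equation gives dP/dt > 0 only when H > 0.66/0.0075 = 88.
Without the predator, H → K = 73. Since 73 < 88, the predator cannot invade.

Threshold H = 88; K < 88, so no, the predator goes extinct.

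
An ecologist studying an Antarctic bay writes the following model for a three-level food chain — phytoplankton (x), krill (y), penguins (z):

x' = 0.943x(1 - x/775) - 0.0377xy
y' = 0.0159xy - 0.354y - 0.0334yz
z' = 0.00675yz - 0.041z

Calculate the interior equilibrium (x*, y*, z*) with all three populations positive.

From dz/dt = 0: 0.00675y* = 0.041, so y* = 6.07.
From dx/dt = 0: 0.943(1 - x*/775) = 0.0377·6.07, giving x* = 775·(1 - 0.243) = 587.
From dy/dt = 0: 0.0159·587 - 0.354 = 0.0334z*, so z* = 8.98/0.0334 = 269.

x* ≈ 587, y* ≈ 6.07, z* ≈ 269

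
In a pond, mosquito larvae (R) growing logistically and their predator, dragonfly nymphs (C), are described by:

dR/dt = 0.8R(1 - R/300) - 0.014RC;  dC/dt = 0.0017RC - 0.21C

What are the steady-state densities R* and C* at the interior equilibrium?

R* ≈ 124, C* ≈ 33.6

From dC/dt = 0 with C > 0: 0.0017R* = 0.21, so R* = 124.
Substitute into dR/dt = 0: 0.8(1 - 124/300) = 0.014C*.
The bracket is 0.588, giving C* = 0.471/0.014 = 33.6.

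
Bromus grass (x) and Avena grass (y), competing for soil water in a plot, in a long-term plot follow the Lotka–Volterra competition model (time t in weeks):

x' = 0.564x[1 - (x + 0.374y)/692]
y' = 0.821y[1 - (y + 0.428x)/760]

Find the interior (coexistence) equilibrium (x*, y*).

x* ≈ 485, y* ≈ 552

Setting both brackets to zero gives the nullclines x + 0.374y = 692 and 0.428x + y = 760.
Substituting y = 760 - 0.428x into the first: x(1 - 0.374·0.428) = 692 - 0.374·760.
So x* = 408/0.84 = 485, and then y* = 760 - 0.428·485 = 552.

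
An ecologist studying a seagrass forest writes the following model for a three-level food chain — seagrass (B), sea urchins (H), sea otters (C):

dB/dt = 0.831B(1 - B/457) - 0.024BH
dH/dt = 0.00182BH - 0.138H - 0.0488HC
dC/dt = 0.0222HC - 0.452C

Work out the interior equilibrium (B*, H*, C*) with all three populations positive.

From dC/dt = 0: 0.0222H* = 0.452, so H* = 20.4.
From dB/dt = 0: 0.831(1 - B*/457) = 0.024·20.4, giving B* = 457·(1 - 0.588) = 188.
From dH/dt = 0: 0.00182·188 - 0.138 = 0.0488C*, so C* = 0.205/0.0488 = 4.19.

B* ≈ 188, H* ≈ 20.4, C* ≈ 4.19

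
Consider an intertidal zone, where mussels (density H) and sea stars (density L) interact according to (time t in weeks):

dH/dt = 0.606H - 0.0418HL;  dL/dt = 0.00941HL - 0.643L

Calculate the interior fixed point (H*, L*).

H* ≈ 68.3, L* ≈ 14.5

Set dL/dt = 0 with L > 0: 0.00941H - 0.643 = 0, so H* = 0.643/0.00941 = 68.3.
Set dH/dt = 0 with H > 0: 0.606 - 0.0418L = 0, so L* = 0.606/0.0418 = 14.5.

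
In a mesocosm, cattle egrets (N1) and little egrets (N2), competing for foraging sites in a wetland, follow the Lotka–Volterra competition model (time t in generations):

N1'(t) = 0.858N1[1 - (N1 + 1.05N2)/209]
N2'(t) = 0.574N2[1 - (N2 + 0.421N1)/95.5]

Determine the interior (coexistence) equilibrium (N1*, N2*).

N1* ≈ 195, N2* ≈ 13.5

Setting both brackets to zero gives the nullclines N1 + 1.05N2 = 209 and 0.421N1 + N2 = 95.5.
Substituting N2 = 95.5 - 0.421N1 into the first: N1(1 - 1.05·0.421) = 209 - 1.05·95.5.
So N1* = 109/0.558 = 195, and then N2* = 95.5 - 0.421·195 = 13.5.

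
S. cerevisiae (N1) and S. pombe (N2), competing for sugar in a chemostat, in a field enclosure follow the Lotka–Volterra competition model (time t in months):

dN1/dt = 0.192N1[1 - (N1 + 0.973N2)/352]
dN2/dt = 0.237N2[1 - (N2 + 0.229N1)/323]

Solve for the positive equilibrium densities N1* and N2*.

N1* ≈ 48.5, N2* ≈ 312

Setting both brackets to zero gives the nullclines N1 + 0.973N2 = 352 and 0.229N1 + N2 = 323.
Substituting N2 = 323 - 0.229N1 into the first: N1(1 - 0.973·0.229) = 352 - 0.973·323.
So N1* = 37.7/0.777 = 48.5, and then N2* = 323 - 0.229·48.5 = 312.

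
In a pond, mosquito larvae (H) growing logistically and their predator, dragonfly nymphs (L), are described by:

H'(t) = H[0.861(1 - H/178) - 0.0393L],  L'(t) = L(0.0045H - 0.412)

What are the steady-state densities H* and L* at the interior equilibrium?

H* ≈ 91.6, L* ≈ 10.6

From dL/dt = 0 with L > 0: 0.0045H* = 0.412, so H* = 91.6.
Substitute into dH/dt = 0: 0.861(1 - 91.6/178) = 0.0393L*.
The bracket is 0.486, giving L* = 0.418/0.0393 = 10.6.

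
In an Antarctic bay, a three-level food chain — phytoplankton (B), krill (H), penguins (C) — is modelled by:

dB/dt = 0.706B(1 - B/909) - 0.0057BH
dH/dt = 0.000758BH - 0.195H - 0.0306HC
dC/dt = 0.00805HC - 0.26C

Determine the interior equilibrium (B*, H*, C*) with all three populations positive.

From dC/dt = 0: 0.00805H* = 0.26, so H* = 32.3.
From dB/dt = 0: 0.706(1 - B*/909) = 0.0057·32.3, giving B* = 909·(1 - 0.261) = 672.
From dH/dt = 0: 0.000758·672 - 0.195 = 0.0306C*, so C* = 0.314/0.0306 = 10.3.

B* ≈ 672, H* ≈ 32.3, C* ≈ 10.3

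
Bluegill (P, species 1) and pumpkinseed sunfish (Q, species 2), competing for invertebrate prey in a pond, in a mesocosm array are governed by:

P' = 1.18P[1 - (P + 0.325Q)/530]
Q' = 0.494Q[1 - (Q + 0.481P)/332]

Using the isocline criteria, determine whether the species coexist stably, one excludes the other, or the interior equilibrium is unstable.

Compare the nullcline intercepts: K1/α12 = 530/0.325 = 1630 > K2 = 332; K2/α21 = 332/0.481 = 690 > K1 = 530.
Since both inequalities hold, each species can invade when rare, so the interior equilibrium is stable.

stable coexistence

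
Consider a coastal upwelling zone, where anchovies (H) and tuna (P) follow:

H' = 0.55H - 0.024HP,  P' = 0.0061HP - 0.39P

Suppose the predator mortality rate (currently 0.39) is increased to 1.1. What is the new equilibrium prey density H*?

H* ≈ 180

At the interior fixed point, setting dP/dt = 0 with P > 0 fixes H* = (predator death rate)/(HP coefficient) — independent of the other coefficients.
With the change, H* = 1.1/0.0061 = 180; it rises from 63.9.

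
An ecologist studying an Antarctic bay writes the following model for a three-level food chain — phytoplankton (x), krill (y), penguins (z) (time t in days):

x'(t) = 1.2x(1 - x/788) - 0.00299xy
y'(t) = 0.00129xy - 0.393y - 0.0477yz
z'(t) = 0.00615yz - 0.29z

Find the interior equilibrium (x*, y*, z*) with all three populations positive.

x* ≈ 695, y* ≈ 47.2, z* ≈ 10.6

From dz/dt = 0: 0.00615y* = 0.29, so y* = 47.2.
From dx/dt = 0: 1.2(1 - x*/788) = 0.00299·47.2, giving x* = 788·(1 - 0.117) = 695.
From dy/dt = 0: 0.00129·695 - 0.393 = 0.0477z*, so z* = 0.504/0.0477 = 10.6.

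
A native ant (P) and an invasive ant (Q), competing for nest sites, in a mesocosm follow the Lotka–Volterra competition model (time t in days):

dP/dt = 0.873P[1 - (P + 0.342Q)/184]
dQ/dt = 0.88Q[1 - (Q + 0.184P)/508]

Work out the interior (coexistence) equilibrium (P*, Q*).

P* ≈ 11, Q* ≈ 506

Setting both brackets to zero gives the nullclines P + 0.342Q = 184 and 0.184P + Q = 508.
Substituting Q = 508 - 0.184P into the first: P(1 - 0.342·0.184) = 184 - 0.342·508.
So P* = 10.3/0.937 = 11, and then Q* = 508 - 0.184·11 = 506.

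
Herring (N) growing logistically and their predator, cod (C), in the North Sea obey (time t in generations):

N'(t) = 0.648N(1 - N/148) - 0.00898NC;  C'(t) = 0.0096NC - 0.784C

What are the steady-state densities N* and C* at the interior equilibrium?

From dC/dt = 0 with C > 0: 0.0096N* = 0.784, so N* = 81.7.
Substitute into dN/dt = 0: 0.648(1 - 81.7/148) = 0.00898C*.
The bracket is 0.448, giving C* = 0.29/0.00898 = 32.3.

N* ≈ 81.7, C* ≈ 32.3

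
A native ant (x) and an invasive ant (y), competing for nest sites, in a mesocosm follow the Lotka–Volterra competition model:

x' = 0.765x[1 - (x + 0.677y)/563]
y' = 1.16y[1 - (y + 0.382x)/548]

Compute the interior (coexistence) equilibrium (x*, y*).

x* ≈ 259, y* ≈ 449

Setting both brackets to zero gives the nullclines x + 0.677y = 563 and 0.382x + y = 548.
Substituting y = 548 - 0.382x into the first: x(1 - 0.677·0.382) = 563 - 0.677·548.
So x* = 192/0.741 = 259, and then y* = 548 - 0.382·259 = 449.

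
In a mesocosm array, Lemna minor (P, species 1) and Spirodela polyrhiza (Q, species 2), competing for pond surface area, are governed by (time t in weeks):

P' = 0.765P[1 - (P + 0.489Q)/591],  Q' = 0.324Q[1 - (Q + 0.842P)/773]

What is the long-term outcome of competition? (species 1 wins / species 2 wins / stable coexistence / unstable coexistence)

Compare the nullcline intercepts: K1/α12 = 591/0.489 = 1210 > K2 = 773; K2/α21 = 773/0.842 = 918 > K1 = 591.
Since both inequalities hold, each species can invade when rare, so the interior equilibrium is stable.

stable coexistence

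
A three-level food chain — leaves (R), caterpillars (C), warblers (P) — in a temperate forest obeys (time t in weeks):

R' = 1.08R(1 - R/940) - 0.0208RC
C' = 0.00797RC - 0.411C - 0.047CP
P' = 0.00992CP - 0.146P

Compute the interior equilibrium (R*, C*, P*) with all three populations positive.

From dP/dt = 0: 0.00992C* = 0.146, so C* = 14.7.
From dR/dt = 0: 1.08(1 - R*/940) = 0.0208·14.7, giving R* = 940·(1 - 0.283) = 674.
From dC/dt = 0: 0.00797·674 - 0.411 = 0.047P*, so P* = 4.96/0.047 = 105.

R* ≈ 674, C* ≈ 14.7, P* ≈ 105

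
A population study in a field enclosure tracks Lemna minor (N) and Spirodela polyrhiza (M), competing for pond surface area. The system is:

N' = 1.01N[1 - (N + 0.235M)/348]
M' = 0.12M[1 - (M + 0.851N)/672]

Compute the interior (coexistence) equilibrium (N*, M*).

N* ≈ 238, M* ≈ 470

Setting both brackets to zero gives the nullclines N + 0.235M = 348 and 0.851N + M = 672.
Substituting M = 672 - 0.851N into the first: N(1 - 0.235·0.851) = 348 - 0.235·672.
So N* = 190/0.8 = 238, and then M* = 672 - 0.851·238 = 470.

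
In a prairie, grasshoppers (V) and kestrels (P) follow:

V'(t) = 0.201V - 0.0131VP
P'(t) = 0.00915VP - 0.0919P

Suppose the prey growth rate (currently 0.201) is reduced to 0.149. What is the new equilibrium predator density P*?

At the interior fixed point, setting dV/dt = 0 with V > 0 fixes P* = (prey growth rate)/(VP coefficient) — independent of the other coefficients.
With the change, P* = 0.149/0.0131 = 11.4; it falls from 15.3.

P* ≈ 11.4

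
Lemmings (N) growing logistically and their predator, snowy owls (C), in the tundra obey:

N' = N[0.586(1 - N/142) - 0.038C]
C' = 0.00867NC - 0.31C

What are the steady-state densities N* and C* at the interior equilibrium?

N* ≈ 35.8, C* ≈ 11.5

From dC/dt = 0 with C > 0: 0.00867N* = 0.31, so N* = 35.8.
Substitute into dN/dt = 0: 0.586(1 - 35.8/142) = 0.038C*.
The bracket is 0.748, giving C* = 0.438/0.038 = 11.5.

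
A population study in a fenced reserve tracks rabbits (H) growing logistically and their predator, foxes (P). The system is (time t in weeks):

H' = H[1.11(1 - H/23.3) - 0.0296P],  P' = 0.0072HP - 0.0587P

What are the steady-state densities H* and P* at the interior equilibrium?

From dP/dt = 0 with P > 0: 0.0072H* = 0.0587, so H* = 8.15.
Substitute into dH/dt = 0: 1.11(1 - 8.15/23.3) = 0.0296P*.
The bracket is 0.65, giving P* = 0.722/0.0296 = 24.4.

H* ≈ 8.15, P* ≈ 24.4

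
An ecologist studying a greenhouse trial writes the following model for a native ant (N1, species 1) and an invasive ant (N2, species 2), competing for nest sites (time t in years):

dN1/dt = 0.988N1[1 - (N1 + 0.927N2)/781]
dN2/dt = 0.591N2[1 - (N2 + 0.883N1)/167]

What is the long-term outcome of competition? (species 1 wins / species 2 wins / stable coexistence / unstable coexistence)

species 1 excludes species 2

Compare the nullcline intercepts: K1/α12 = 781/0.927 = 843 > K2 = 167; K2/α21 = 167/0.883 = 189 < K1 = 781.
Since the inequalities point opposite ways, species 1 can invade but species 2 cannot.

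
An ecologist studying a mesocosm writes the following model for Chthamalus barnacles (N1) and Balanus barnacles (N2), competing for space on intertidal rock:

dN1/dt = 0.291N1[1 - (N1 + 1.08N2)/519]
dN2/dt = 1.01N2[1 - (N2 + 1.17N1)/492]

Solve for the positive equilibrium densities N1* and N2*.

Setting both brackets to zero gives the nullclines N1 + 1.08N2 = 519 and 1.17N1 + N2 = 492.
Substituting N2 = 492 - 1.17N1 into the first: N1(1 - 1.08·1.17) = 519 - 1.08·492.
So N1* = -12.4/-0.264 = 46.9, and then N2* = 492 - 1.17·46.9 = 437.

N1* ≈ 46.9, N2* ≈ 437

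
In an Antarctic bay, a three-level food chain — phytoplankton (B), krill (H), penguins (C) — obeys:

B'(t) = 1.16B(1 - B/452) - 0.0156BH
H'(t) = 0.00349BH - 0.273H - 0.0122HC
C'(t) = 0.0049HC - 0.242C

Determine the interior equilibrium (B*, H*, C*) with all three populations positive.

From dC/dt = 0: 0.0049H* = 0.242, so H* = 49.4.
From dB/dt = 0: 1.16(1 - B*/452) = 0.0156·49.4, giving B* = 452·(1 - 0.664) = 152.
From dH/dt = 0: 0.00349·152 - 0.273 = 0.0122C*, so C* = 0.257/0.0122 = 21.

B* ≈ 152, H* ≈ 49.4, C* ≈ 21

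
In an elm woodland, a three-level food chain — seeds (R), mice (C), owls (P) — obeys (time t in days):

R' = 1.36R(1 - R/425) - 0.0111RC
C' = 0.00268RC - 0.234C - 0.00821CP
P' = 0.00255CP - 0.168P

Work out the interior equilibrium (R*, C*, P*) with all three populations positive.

R* ≈ 196, C* ≈ 65.9, P* ≈ 35.6

From dP/dt = 0: 0.00255C* = 0.168, so C* = 65.9.
From dR/dt = 0: 1.36(1 - R*/425) = 0.0111·65.9, giving R* = 425·(1 - 0.538) = 196.
From dC/dt = 0: 0.00268·196 - 0.234 = 0.00821P*, so P* = 0.293/0.00821 = 35.6.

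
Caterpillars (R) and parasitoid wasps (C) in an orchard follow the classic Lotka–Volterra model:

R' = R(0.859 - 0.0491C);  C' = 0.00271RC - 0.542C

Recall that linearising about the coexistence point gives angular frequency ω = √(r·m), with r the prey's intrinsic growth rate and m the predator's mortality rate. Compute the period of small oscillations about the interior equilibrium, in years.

T ≈ 9.21 years

Here r = 0.859 and m = 0.542, so r·m = 0.466.
ω = √0.466 = 0.682 per year, hence T = 2π/ω ≈ 9.21 years.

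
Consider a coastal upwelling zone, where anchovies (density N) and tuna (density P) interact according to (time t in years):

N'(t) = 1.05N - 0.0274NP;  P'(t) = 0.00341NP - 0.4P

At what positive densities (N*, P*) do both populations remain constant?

Set dP/dt = 0 with P > 0: 0.00341N - 0.4 = 0, so N* = 0.4/0.00341 = 117.
Set dN/dt = 0 with N > 0: 1.05 - 0.0274P = 0, so P* = 1.05/0.0274 = 38.3.

N* ≈ 117, P* ≈ 38.3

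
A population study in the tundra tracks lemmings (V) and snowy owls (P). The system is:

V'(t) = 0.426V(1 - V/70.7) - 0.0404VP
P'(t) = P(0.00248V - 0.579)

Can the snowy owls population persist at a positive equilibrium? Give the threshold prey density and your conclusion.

The predator equation gives dP/dt > 0 only when V > 0.579/0.00248 = 233.
Without the predator, V → K = 70.7. Since 70.7 < 233, the predator cannot invade.

Threshold V = 233; K < 233, so no, the predator goes extinct.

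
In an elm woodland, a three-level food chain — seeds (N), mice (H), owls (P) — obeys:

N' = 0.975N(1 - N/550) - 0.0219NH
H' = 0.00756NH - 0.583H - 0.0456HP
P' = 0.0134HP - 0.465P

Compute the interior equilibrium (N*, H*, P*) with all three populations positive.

From dP/dt = 0: 0.0134H* = 0.465, so H* = 34.7.
From dN/dt = 0: 0.975(1 - N*/550) = 0.0219·34.7, giving N* = 550·(1 - 0.779) = 121.
From dH/dt = 0: 0.00756·121 - 0.583 = 0.0456P*, so P* = 0.334/0.0456 = 7.33.

N* ≈ 121, H* ≈ 34.7, P* ≈ 7.33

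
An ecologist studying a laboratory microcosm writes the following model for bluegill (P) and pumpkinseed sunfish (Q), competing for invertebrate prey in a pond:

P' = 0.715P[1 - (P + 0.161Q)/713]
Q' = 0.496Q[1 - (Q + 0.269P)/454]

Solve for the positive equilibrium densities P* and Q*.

P* ≈ 669, Q* ≈ 274

Setting both brackets to zero gives the nullclines P + 0.161Q = 713 and 0.269P + Q = 454.
Substituting Q = 454 - 0.269P into the first: P(1 - 0.161·0.269) = 713 - 0.161·454.
So P* = 640/0.957 = 669, and then Q* = 454 - 0.269·669 = 274.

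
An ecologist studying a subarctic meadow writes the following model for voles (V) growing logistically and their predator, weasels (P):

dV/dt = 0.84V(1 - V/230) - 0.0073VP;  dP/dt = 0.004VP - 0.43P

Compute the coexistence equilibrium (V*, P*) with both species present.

From dP/dt = 0 with P > 0: 0.004V* = 0.43, so V* = 108.
Substitute into dV/dt = 0: 0.84(1 - 108/230) = 0.0073P*.
The bracket is 0.533, giving P* = 0.447/0.0073 = 61.3.

V* ≈ 108, P* ≈ 61.3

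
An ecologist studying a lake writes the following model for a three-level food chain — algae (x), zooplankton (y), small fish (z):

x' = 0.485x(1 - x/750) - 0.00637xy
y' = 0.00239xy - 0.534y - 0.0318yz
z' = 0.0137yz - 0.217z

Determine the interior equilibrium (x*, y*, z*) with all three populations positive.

From dz/dt = 0: 0.0137y* = 0.217, so y* = 15.8.
From dx/dt = 0: 0.485(1 - x*/750) = 0.00637·15.8, giving x* = 750·(1 - 0.208) = 594.
From dy/dt = 0: 0.00239·594 - 0.534 = 0.0318z*, so z* = 0.886/0.0318 = 27.8.

x* ≈ 594, y* ≈ 15.8, z* ≈ 27.8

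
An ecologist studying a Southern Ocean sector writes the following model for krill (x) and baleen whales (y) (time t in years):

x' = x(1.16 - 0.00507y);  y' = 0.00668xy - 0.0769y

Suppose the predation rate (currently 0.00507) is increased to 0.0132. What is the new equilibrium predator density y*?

At the interior fixed point, setting dx/dt = 0 with x > 0 fixes y* = (prey growth rate)/(xy coefficient) — independent of the other coefficients.
With the change, y* = 1.16/0.0132 = 87.9; it falls from 229.

y* ≈ 87.9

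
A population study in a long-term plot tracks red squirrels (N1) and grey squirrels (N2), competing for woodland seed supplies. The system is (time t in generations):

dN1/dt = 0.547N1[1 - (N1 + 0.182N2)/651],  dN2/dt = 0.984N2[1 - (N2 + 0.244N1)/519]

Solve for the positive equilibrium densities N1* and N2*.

N1* ≈ 582, N2* ≈ 377

Setting both brackets to zero gives the nullclines N1 + 0.182N2 = 651 and 0.244N1 + N2 = 519.
Substituting N2 = 519 - 0.244N1 into the first: N1(1 - 0.182·0.244) = 651 - 0.182·519.
So N1* = 557/0.956 = 582, and then N2* = 519 - 0.244·582 = 377.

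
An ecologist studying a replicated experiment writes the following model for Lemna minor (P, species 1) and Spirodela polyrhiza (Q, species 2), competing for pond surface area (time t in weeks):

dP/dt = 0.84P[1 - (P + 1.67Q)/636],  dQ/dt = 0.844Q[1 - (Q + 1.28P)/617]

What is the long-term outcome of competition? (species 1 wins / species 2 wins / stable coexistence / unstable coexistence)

unstable coexistence (outcome depends on initial conditions)

Compare the nullcline intercepts: K1/α12 = 636/1.67 = 381 < K2 = 617; K2/α21 = 617/1.28 = 482 < K1 = 636.
Since both are reversed, neither can invade when rare; the interior point is a saddle.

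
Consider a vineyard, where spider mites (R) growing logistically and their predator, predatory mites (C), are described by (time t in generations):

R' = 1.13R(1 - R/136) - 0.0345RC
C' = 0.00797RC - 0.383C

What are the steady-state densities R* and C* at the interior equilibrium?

From dC/dt = 0 with C > 0: 0.00797R* = 0.383, so R* = 48.1.
Substitute into dR/dt = 0: 1.13(1 - 48.1/136) = 0.0345C*.
The bracket is 0.647, giving C* = 0.731/0.0345 = 21.2.

R* ≈ 48.1, C* ≈ 21.2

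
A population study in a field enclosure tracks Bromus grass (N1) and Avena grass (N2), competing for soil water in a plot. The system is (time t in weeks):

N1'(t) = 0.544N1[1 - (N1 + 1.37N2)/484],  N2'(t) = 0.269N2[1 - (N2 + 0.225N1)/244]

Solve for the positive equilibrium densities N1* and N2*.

Setting both brackets to zero gives the nullclines N1 + 1.37N2 = 484 and 0.225N1 + N2 = 244.
Substituting N2 = 244 - 0.225N1 into the first: N1(1 - 1.37·0.225) = 484 - 1.37·244.
So N1* = 150/0.692 = 216, and then N2* = 244 - 0.225·216 = 195.

N1* ≈ 216, N2* ≈ 195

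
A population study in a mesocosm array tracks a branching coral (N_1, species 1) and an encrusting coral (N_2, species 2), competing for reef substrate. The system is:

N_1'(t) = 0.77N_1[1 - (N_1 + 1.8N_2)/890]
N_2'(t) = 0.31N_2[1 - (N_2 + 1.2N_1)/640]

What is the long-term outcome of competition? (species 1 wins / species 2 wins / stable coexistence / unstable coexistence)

unstable coexistence (outcome depends on initial conditions)

Compare the nullcline intercepts: K1/α12 = 890/1.8 = 494 < K2 = 640; K2/α21 = 640/1.2 = 533 < K1 = 890.
Since both are reversed, neither can invade when rare; the interior point is a saddle.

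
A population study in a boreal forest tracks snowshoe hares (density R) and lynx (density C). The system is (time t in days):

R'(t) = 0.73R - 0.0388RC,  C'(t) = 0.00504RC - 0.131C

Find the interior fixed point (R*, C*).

R* ≈ 26, C* ≈ 18.8

Set dC/dt = 0 with C > 0: 0.00504R - 0.131 = 0, so R* = 0.131/0.00504 = 26.
Set dR/dt = 0 with R > 0: 0.73 - 0.0388C = 0, so C* = 0.73/0.0388 = 18.8.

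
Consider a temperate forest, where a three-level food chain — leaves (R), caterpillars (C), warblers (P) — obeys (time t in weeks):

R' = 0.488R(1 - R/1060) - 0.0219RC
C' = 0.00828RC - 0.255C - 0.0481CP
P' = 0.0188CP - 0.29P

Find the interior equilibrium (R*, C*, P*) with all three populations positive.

From dP/dt = 0: 0.0188C* = 0.29, so C* = 15.4.
From dR/dt = 0: 0.488(1 - R*/1060) = 0.0219·15.4, giving R* = 1060·(1 - 0.692) = 326.
From dC/dt = 0: 0.00828·326 - 0.255 = 0.0481P*, so P* = 2.45/0.0481 = 50.9.

R* ≈ 326, C* ≈ 15.4, P* ≈ 50.9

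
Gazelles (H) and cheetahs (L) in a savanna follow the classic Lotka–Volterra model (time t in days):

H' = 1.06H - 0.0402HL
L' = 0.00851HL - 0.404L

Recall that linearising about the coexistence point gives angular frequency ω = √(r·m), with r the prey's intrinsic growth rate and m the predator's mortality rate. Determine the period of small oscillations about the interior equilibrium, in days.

T ≈ 9.6 days

Here r = 1.06 and m = 0.404, so r·m = 0.428.
ω = √0.428 = 0.654 per day, hence T = 2π/ω ≈ 9.6 days.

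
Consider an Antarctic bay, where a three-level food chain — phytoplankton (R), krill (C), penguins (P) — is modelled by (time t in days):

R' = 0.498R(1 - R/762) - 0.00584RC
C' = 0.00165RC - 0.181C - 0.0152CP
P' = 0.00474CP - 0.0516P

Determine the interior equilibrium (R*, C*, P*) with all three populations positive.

From dP/dt = 0: 0.00474C* = 0.0516, so C* = 10.9.
From dR/dt = 0: 0.498(1 - R*/762) = 0.00584·10.9, giving R* = 762·(1 - 0.128) = 665.
From dC/dt = 0: 0.00165·665 - 0.181 = 0.0152P*, so P* = 0.916/0.0152 = 60.2.

R* ≈ 665, C* ≈ 10.9, P* ≈ 60.2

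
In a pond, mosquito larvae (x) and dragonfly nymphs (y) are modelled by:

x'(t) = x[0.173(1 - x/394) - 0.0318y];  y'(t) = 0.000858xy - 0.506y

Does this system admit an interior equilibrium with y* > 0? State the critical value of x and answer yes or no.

The predator equation gives dy/dt > 0 only when x > 0.506/0.000858 = 590.
Without the predator, x → K = 394. Since 394 < 590, the predator cannot invade.

Threshold x = 590; K < 590, so no, the predator goes extinct.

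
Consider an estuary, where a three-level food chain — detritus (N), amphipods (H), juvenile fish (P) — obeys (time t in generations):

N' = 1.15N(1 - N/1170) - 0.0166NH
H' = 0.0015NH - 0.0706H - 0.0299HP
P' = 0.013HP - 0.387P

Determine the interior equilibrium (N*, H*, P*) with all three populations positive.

N* ≈ 667, H* ≈ 29.8, P* ≈ 31.1

From dP/dt = 0: 0.013H* = 0.387, so H* = 29.8.
From dN/dt = 0: 1.15(1 - N*/1170) = 0.0166·29.8, giving N* = 1170·(1 - 0.43) = 667.
From dH/dt = 0: 0.0015·667 - 0.0706 = 0.0299P*, so P* = 0.93/0.0299 = 31.1.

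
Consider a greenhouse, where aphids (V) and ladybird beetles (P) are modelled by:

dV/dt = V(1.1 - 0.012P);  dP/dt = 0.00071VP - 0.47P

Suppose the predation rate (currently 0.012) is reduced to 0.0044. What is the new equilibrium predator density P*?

At the interior fixed point, setting dV/dt = 0 with V > 0 fixes P* = (prey growth rate)/(VP coefficient) — independent of the other coefficients.
With the change, P* = 1.1/0.0044 = 250; it rises from 91.7.

P* ≈ 250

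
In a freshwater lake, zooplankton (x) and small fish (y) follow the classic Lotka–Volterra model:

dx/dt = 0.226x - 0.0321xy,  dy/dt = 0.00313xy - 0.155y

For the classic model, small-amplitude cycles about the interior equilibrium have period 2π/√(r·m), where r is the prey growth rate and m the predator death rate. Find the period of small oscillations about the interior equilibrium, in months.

T ≈ 33.6 months

Here r = 0.226 and m = 0.155, so r·m = 0.035.
ω = √0.035 = 0.187 per month, hence T = 2π/ω ≈ 33.6 months.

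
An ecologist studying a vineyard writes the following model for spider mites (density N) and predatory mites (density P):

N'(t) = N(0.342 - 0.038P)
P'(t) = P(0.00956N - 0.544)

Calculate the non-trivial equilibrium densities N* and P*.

Set dP/dt = 0 with P > 0: 0.00956N - 0.544 = 0, so N* = 0.544/0.00956 = 56.9.
Set dN/dt = 0 with N > 0: 0.342 - 0.038P = 0, so P* = 0.342/0.038 = 9.

N* ≈ 56.9, P* ≈ 9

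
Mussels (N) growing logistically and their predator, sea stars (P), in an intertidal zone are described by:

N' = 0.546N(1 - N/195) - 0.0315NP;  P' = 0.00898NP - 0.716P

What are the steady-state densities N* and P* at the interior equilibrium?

N* ≈ 79.7, P* ≈ 10.2

From dP/dt = 0 with P > 0: 0.00898N* = 0.716, so N* = 79.7.
Substitute into dN/dt = 0: 0.546(1 - 79.7/195) = 0.0315P*.
The bracket is 0.591, giving P* = 0.323/0.0315 = 10.2.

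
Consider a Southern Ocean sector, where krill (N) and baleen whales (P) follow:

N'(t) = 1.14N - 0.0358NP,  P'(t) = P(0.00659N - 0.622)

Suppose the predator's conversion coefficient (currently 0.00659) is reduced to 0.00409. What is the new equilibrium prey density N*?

At the interior fixed point, setting dP/dt = 0 with P > 0 fixes N* = (predator death rate)/(NP coefficient) — independent of the other coefficients.
With the change, N* = 0.622/0.00409 = 152; it rises from 94.4.

N* ≈ 152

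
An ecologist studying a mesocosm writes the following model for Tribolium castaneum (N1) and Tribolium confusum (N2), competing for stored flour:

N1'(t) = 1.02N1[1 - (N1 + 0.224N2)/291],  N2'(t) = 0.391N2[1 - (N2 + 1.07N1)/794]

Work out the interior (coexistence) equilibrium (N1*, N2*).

Setting both brackets to zero gives the nullclines N1 + 0.224N2 = 291 and 1.07N1 + N2 = 794.
Substituting N2 = 794 - 1.07N1 into the first: N1(1 - 0.224·1.07) = 291 - 0.224·794.
So N1* = 113/0.76 = 149, and then N2* = 794 - 1.07·149 = 635.

N1* ≈ 149, N2* ≈ 635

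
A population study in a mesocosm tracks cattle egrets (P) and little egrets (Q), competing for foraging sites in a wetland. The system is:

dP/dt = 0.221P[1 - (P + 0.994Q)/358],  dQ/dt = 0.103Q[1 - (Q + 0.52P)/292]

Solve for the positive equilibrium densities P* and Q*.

Setting both brackets to zero gives the nullclines P + 0.994Q = 358 and 0.52P + Q = 292.
Substituting Q = 292 - 0.52P into the first: P(1 - 0.994·0.52) = 358 - 0.994·292.
So P* = 67.8/0.483 = 140, and then Q* = 292 - 0.52·140 = 219.

P* ≈ 140, Q* ≈ 219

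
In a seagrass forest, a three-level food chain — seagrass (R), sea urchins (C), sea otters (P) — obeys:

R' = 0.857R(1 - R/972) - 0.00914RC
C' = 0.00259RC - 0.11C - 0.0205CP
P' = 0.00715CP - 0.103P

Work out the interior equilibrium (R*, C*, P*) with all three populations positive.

R* ≈ 823, C* ≈ 14.4, P* ≈ 98.6

From dP/dt = 0: 0.00715C* = 0.103, so C* = 14.4.
From dR/dt = 0: 0.857(1 - R*/972) = 0.00914·14.4, giving R* = 972·(1 - 0.154) = 823.
From dC/dt = 0: 0.00259·823 - 0.11 = 0.0205P*, so P* = 2.02/0.0205 = 98.6.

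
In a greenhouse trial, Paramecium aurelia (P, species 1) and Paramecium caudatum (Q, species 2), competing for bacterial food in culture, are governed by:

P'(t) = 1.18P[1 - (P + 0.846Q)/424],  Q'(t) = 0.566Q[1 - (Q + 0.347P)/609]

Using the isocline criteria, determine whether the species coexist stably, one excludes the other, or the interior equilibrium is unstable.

species 2 excludes species 1

Compare the nullcline intercepts: K1/α12 = 424/0.846 = 501 < K2 = 609; K2/α21 = 609/0.347 = 1760 > K1 = 424.
Since the inequalities point opposite ways, species 2 can invade but species 1 cannot.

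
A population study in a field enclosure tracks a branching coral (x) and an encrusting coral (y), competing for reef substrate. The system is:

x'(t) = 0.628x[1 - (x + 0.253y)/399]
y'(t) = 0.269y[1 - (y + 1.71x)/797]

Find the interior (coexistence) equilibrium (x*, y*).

x* ≈ 348, y* ≈ 202

Setting both brackets to zero gives the nullclines x + 0.253y = 399 and 1.71x + y = 797.
Substituting y = 797 - 1.71x into the first: x(1 - 0.253·1.71) = 399 - 0.253·797.
So x* = 197/0.567 = 348, and then y* = 797 - 1.71·348 = 202.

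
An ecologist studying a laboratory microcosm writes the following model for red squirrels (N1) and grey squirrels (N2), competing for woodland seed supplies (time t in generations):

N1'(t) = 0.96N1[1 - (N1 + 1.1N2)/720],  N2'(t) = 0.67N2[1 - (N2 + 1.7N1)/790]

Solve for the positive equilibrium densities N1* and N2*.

Setting both brackets to zero gives the nullclines N1 + 1.1N2 = 720 and 1.7N1 + N2 = 790.
Substituting N2 = 790 - 1.7N1 into the first: N1(1 - 1.1·1.7) = 720 - 1.1·790.
So N1* = -149/-0.87 = 171, and then N2* = 790 - 1.7·171 = 499.

N1* ≈ 171, N2* ≈ 499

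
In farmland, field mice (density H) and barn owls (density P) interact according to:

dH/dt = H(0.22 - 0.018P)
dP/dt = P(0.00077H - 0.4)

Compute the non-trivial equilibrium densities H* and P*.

Set dP/dt = 0 with P > 0: 0.00077H - 0.4 = 0, so H* = 0.4/0.00077 = 519.
Set dH/dt = 0 with H > 0: 0.22 - 0.018P = 0, so P* = 0.22/0.018 = 12.2.

H* ≈ 519, P* ≈ 12.2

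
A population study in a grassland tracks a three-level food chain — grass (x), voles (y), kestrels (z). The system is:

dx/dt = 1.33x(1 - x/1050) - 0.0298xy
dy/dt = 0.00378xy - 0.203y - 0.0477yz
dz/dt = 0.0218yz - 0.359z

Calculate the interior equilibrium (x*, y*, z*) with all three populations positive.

x* ≈ 663, y* ≈ 16.5, z* ≈ 48.2

From dz/dt = 0: 0.0218y* = 0.359, so y* = 16.5.
From dx/dt = 0: 1.33(1 - x*/1050) = 0.0298·16.5, giving x* = 1050·(1 - 0.369) = 663.
From dy/dt = 0: 0.00378·663 - 0.203 = 0.0477z*, so z* = 2.3/0.0477 = 48.2.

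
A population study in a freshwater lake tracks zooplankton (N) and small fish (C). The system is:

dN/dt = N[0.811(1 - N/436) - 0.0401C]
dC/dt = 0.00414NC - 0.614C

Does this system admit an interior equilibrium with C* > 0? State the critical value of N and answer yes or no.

The predator equation gives dC/dt > 0 only when N > 0.614/0.00414 = 148.
Without the predator, N → K = 436. Since 436 > 148, the predator can invade and persist.

Threshold N = 148; K > 148, so yes, the predator persists.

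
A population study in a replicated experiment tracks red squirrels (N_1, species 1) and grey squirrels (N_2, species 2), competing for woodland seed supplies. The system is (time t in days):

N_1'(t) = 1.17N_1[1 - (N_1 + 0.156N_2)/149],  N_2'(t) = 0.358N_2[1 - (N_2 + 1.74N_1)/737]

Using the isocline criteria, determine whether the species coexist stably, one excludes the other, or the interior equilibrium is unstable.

stable coexistence

Compare the nullcline intercepts: K1/α12 = 149/0.156 = 955 > K2 = 737; K2/α21 = 737/1.74 = 424 > K1 = 149.
Since both inequalities hold, each species can invade when rare, so the interior equilibrium is stable.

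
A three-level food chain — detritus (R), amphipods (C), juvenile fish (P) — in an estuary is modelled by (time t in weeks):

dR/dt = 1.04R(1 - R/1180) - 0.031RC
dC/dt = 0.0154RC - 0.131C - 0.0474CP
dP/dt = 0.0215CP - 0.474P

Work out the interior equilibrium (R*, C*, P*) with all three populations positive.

R* ≈ 405, C* ≈ 22, P* ≈ 129

From dP/dt = 0: 0.0215C* = 0.474, so C* = 22.
From dR/dt = 0: 1.04(1 - R*/1180) = 0.031·22, giving R* = 1180·(1 - 0.657) = 405.
From dC/dt = 0: 0.0154·405 - 0.131 = 0.0474P*, so P* = 6.1/0.0474 = 129.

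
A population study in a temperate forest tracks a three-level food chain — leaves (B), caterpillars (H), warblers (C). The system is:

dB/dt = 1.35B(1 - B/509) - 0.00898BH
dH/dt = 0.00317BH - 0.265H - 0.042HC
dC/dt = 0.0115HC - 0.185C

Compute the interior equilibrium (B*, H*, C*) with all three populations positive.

B* ≈ 455, H* ≈ 16.1, C* ≈ 28

From dC/dt = 0: 0.0115H* = 0.185, so H* = 16.1.
From dB/dt = 0: 1.35(1 - B*/509) = 0.00898·16.1, giving B* = 509·(1 - 0.107) = 455.
From dH/dt = 0: 0.00317·455 - 0.265 = 0.042C*, so C* = 1.18/0.042 = 28.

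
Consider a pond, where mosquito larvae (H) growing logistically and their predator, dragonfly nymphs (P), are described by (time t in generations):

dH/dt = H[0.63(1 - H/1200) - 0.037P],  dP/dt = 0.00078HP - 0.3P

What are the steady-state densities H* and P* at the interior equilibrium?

From dP/dt = 0 with P > 0: 0.00078H* = 0.3, so H* = 385.
Substitute into dH/dt = 0: 0.63(1 - 385/1200) = 0.037P*.
The bracket is 0.679, giving P* = 0.428/0.037 = 11.6.

H* ≈ 385, P* ≈ 11.6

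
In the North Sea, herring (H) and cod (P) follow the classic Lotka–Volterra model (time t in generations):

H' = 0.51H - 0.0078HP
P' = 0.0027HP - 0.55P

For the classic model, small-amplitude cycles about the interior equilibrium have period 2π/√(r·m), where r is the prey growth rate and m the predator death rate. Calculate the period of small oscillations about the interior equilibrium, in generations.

T ≈ 11.9 generations

Here r = 0.51 and m = 0.55, so r·m = 0.281.
ω = √0.281 = 0.53 per generation, hence T = 2π/ω ≈ 11.9 generations.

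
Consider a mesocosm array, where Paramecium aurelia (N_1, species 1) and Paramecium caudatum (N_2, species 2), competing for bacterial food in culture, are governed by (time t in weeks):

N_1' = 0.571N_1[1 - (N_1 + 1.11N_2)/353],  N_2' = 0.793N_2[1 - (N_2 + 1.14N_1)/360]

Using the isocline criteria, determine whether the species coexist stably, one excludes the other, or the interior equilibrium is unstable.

unstable coexistence (outcome depends on initial conditions)

Compare the nullcline intercepts: K1/α12 = 353/1.11 = 318 < K2 = 360; K2/α21 = 360/1.14 = 316 < K1 = 353.
Since both are reversed, neither can invade when rare; the interior point is a saddle.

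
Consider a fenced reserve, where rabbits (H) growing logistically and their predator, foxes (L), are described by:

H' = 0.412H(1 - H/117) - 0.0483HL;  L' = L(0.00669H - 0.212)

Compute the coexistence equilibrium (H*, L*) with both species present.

H* ≈ 31.7, L* ≈ 6.22

From dL/dt = 0 with L > 0: 0.00669H* = 0.212, so H* = 31.7.
Substitute into dH/dt = 0: 0.412(1 - 31.7/117) = 0.0483L*.
The bracket is 0.729, giving L* = 0.3/0.0483 = 6.22.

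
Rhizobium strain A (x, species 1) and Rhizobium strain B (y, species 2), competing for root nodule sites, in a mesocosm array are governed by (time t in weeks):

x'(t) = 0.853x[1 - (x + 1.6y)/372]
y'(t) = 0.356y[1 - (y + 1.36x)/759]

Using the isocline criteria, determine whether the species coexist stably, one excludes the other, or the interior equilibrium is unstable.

species 2 excludes species 1

Compare the nullcline intercepts: K1/α12 = 372/1.6 = 232 < K2 = 759; K2/α21 = 759/1.36 = 558 > K1 = 372.
Since the inequalities point opposite ways, species 2 can invade but species 1 cannot.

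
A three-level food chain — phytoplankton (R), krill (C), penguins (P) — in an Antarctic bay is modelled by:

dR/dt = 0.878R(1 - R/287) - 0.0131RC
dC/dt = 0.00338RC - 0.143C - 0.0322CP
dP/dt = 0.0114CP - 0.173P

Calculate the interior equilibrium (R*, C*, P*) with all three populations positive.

R* ≈ 222, C* ≈ 15.2, P* ≈ 18.9

From dP/dt = 0: 0.0114C* = 0.173, so C* = 15.2.
From dR/dt = 0: 0.878(1 - R*/287) = 0.0131·15.2, giving R* = 287·(1 - 0.226) = 222.
From dC/dt = 0: 0.00338·222 - 0.143 = 0.0322P*, so P* = 0.607/0.0322 = 18.9.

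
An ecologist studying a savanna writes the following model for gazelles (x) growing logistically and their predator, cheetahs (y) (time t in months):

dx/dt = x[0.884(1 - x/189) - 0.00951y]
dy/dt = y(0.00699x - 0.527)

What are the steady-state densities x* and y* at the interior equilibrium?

From dy/dt = 0 with y > 0: 0.00699x* = 0.527, so x* = 75.4.
Substitute into dx/dt = 0: 0.884(1 - 75.4/189) = 0.00951y*.
The bracket is 0.601, giving y* = 0.531/0.00951 = 55.9.

x* ≈ 75.4, y* ≈ 55.9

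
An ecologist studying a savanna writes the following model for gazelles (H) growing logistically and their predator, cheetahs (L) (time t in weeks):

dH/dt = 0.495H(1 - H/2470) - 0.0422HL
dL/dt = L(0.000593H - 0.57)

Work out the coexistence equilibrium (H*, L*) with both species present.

From dL/dt = 0 with L > 0: 0.000593H* = 0.57, so H* = 961.
Substitute into dH/dt = 0: 0.495(1 - 961/2470) = 0.0422L*.
The bracket is 0.611, giving L* = 0.302/0.0422 = 7.17.

H* ≈ 961, L* ≈ 7.17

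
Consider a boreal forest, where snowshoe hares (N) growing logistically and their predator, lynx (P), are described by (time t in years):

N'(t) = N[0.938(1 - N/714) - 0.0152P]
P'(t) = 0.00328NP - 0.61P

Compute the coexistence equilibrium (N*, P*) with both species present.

N* ≈ 186, P* ≈ 45.6

From dP/dt = 0 with P > 0: 0.00328N* = 0.61, so N* = 186.
Substitute into dN/dt = 0: 0.938(1 - 186/714) = 0.0152P*.
The bracket is 0.74, giving P* = 0.694/0.0152 = 45.6.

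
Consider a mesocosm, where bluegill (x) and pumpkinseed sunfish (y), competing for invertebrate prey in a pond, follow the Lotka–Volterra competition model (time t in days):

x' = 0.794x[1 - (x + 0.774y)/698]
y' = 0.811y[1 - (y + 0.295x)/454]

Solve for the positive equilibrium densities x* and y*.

Setting both brackets to zero gives the nullclines x + 0.774y = 698 and 0.295x + y = 454.
Substituting y = 454 - 0.295x into the first: x(1 - 0.774·0.295) = 698 - 0.774·454.
So x* = 347/0.772 = 449, and then y* = 454 - 0.295·449 = 321.

x* ≈ 449, y* ≈ 321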